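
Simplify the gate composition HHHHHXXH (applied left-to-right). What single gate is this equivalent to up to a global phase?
I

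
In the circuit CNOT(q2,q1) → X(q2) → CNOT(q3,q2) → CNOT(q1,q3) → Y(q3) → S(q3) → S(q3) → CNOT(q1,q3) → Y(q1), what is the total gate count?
9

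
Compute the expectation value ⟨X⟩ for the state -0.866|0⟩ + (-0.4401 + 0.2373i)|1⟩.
0.7623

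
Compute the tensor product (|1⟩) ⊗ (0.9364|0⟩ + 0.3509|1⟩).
0.9364|10⟩ + 0.3509|11⟩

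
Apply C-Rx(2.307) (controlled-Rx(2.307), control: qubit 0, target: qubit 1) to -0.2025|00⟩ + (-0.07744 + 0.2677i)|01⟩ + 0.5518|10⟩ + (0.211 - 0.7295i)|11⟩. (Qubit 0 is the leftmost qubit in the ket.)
-0.2025|00⟩ + (-0.07744 + 0.2677i)|01⟩ + (-0.4433 - 0.1929i)|10⟩ + (0.08552 - 0.8001i)|11⟩

C-Rx(2.307) leaves the control-|0⟩ kets |00⟩, |01⟩ unchanged and applies Rx(2.307) to qubit 1 on the control-|1⟩ pair (|10⟩, |11⟩).
Rx(2.307) = [[cos(θ/2), −i·sin(θ/2)], [−i·sin(θ/2), cos(θ/2)]]; θ = 2.307, cos(θ/2) ≈ 0.40529, sin(θ/2) ≈ 0.914188.
With a = amp(|10⟩) = 0.5518 and b = amp(|11⟩) = (0.211 - 0.7295i):
new amp(|10⟩) = (0.40529)·a + (-0.914188i)·b = (-0.4433 - 0.1929i)
new amp(|11⟩) = (-0.914188i)·a + (0.40529)·b = (0.08552 - 0.8001i)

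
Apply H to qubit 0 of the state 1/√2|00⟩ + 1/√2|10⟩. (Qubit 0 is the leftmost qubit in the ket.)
|00⟩

H on qubit 0 mixes each pair of kets that differ only in qubit 0: amplitudes (a, b) of (|…0…⟩, |…1…⟩) become ((a + b)/√2, (a − b)/√2). Kets absent from the input have amplitude 0.
(|00⟩, |10⟩): (a, b) = (1/√2, 1/√2) → (1, 0)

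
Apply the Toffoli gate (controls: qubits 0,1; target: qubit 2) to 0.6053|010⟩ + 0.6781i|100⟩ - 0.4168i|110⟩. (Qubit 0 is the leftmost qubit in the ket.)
0.6053|010⟩ + 0.6781i|100⟩ - 0.4168i|111⟩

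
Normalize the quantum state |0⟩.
|0⟩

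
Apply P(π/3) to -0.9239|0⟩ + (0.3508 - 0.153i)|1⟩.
-0.9239|0⟩ + (0.3079 + 0.2273i)|1⟩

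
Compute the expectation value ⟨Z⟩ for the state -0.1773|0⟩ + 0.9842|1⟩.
-0.9372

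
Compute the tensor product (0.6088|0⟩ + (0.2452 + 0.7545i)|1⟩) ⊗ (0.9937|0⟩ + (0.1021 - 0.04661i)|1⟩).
0.605|00⟩ + (0.06216 - 0.02838i)|01⟩ + (0.2437 + 0.7497i)|10⟩ + (0.0602 + 0.06561i)|11⟩

amp(|b₁b₂…⟩) = product of the factor amplitudes for bits b₁, b₂, …; only kets whose every factor amplitude is nonzero survive.
|00⟩: (0.6088)(0.9937) = 0.605
|01⟩: (0.6088)(0.1021 - 0.04661i) = (0.06216 - 0.02838i)
|10⟩: (0.2452 + 0.7545i)(0.9937) = (0.2437 + 0.7497i)
|11⟩: (0.2452 + 0.7545i)(0.1021 - 0.04661i) = (0.0602 + 0.06561i)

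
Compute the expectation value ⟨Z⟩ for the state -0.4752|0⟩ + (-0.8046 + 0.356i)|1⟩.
-0.5483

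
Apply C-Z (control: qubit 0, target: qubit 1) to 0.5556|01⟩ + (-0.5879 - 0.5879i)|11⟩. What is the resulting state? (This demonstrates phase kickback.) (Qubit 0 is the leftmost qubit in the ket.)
0.5556|01⟩ + (0.5879 + 0.5879i)|11⟩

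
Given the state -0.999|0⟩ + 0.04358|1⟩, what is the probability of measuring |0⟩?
0.998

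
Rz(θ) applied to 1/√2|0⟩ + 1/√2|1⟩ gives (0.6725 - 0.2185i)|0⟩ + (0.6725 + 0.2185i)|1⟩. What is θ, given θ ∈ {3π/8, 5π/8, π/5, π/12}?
π/5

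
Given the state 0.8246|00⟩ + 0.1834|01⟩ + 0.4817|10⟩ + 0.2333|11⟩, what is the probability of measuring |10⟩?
0.232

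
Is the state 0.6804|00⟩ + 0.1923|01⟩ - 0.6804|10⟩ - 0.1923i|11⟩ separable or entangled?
Entangled

Writing the state as a|00⟩ + b|01⟩ + c|10⟩ + d|11⟩, it is a product state iff ad − bc = 0.
Here (a, b, c, d) = (0.6804, 0.1923, -0.6804, -0.1923i): ad − bc = (0.6804)(-0.1923i) − (0.1923)(-0.6804) = (0.1308 - 0.1308i) ≠ 0, so the state is entangled.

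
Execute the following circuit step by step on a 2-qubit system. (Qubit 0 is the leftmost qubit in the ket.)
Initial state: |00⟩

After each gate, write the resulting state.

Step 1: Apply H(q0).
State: 1/√2|00⟩ + 1/√2|10⟩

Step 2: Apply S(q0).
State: 1/√2|00⟩ + (1/√2)i|10⟩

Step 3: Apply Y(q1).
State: (1/√2)i|01⟩ - 1/√2|11⟩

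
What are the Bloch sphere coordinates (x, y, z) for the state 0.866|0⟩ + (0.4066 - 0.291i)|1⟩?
(0.7042, -0.504, 0.5)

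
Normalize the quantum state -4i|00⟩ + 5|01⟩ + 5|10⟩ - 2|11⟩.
-0.4781i|00⟩ + 0.5976|01⟩ + 0.5976|10⟩ - 0.239|11⟩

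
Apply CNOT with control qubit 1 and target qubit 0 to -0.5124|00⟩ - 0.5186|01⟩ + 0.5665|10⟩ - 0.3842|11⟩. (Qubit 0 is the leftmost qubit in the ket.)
-0.5124|00⟩ - 0.3842|01⟩ + 0.5665|10⟩ - 0.5186|11⟩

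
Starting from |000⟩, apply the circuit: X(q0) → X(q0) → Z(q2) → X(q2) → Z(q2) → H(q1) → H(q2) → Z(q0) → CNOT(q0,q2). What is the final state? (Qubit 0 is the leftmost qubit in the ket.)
-1/2|000⟩ + 1/2|001⟩ - 1/2|010⟩ + 1/2|011⟩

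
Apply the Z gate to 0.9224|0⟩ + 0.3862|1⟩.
0.9224|0⟩ - 0.3862|1⟩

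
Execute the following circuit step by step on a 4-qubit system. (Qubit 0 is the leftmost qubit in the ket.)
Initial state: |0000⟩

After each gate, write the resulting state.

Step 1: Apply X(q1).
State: |0100⟩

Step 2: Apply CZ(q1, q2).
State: |0100⟩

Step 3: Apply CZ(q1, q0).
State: |0100⟩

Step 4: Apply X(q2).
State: |0110⟩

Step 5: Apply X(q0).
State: |1110⟩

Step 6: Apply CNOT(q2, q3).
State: |1111⟩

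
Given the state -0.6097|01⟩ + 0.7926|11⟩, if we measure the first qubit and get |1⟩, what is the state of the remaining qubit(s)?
|1⟩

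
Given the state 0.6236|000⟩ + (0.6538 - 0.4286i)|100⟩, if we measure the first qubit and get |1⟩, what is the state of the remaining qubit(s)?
(0.8363 - 0.5482i)|00⟩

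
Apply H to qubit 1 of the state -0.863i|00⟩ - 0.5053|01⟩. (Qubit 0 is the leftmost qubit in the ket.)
(-0.3573 - 0.6102i)|00⟩ + (0.3573 - 0.6102i)|01⟩

H on qubit 1 mixes each pair of kets that differ only in qubit 1: amplitudes (a, b) of (|…0…⟩, |…1…⟩) become ((a + b)/√2, (a − b)/√2). Kets absent from the input have amplitude 0.
(|00⟩, |01⟩): (a, b) = (-0.863i, -0.5053) → ((-0.3573 - 0.6102i), (0.3573 - 0.6102i))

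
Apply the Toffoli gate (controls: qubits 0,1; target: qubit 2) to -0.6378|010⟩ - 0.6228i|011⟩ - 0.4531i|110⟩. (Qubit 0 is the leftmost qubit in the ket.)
-0.6378|010⟩ - 0.6228i|011⟩ - 0.4531i|111⟩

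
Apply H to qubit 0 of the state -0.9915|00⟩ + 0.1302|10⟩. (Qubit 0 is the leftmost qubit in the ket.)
-0.609|00⟩ - 0.7932|10⟩

H on qubit 0 mixes each pair of kets that differ only in qubit 0: amplitudes (a, b) of (|…0…⟩, |…1…⟩) become ((a + b)/√2, (a − b)/√2). Kets absent from the input have amplitude 0.
(|00⟩, |10⟩): (a, b) = (-0.9915, 0.1302) → (-0.609, -0.7932)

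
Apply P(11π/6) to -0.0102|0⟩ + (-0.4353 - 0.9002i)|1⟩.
-0.0102|0⟩ + (-0.8271 - 0.5619i)|1⟩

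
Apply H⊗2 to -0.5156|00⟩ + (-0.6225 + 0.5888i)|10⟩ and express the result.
(-0.5691 + 0.2944i)|00⟩ + (-0.5691 + 0.2944i)|01⟩ + (0.05345 - 0.2944i)|10⟩ + (0.05345 - 0.2944i)|11⟩

H⊗2 gives amp(|y⟩) = (1/2) Σ_x (−1)^(x·y) amp(|x⟩), where x·y is the number of positions in which both x and y have a 1.
|00⟩: (-0.5156 + (-0.6225 + 0.5888i))/2 = (-0.5691 + 0.2944i)
|01⟩: (-0.5156 + (-0.6225 + 0.5888i))/2 = (-0.5691 + 0.2944i)
|10⟩: (-0.5156 - (-0.6225 + 0.5888i))/2 = (0.05345 - 0.2944i)
|11⟩: (-0.5156 - (-0.6225 + 0.5888i))/2 = (0.05345 - 0.2944i)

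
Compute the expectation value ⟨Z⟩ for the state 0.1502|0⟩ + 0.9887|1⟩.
-0.955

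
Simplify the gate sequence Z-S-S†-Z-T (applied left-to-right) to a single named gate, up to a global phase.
T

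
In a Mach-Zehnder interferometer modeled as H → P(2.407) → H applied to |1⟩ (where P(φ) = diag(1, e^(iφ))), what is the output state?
(0.8711 - 0.3351i)|0⟩ + (0.1289 + 0.3351i)|1⟩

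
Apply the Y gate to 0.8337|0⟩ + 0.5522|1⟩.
-0.5522i|0⟩ + 0.8337i|1⟩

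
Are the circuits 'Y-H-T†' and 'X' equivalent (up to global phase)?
No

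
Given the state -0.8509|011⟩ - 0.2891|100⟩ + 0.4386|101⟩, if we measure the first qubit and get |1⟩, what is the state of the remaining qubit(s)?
-0.5503|00⟩ + 0.8349|01⟩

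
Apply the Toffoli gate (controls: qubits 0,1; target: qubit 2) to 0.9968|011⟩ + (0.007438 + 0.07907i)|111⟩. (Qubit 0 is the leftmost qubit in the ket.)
0.9968|011⟩ + (0.007438 + 0.07907i)|110⟩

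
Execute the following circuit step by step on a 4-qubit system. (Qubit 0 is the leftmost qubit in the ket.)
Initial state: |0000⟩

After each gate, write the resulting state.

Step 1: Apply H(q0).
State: 1/√2|0000⟩ + 1/√2|1000⟩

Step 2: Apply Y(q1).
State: (1/√2)i|0100⟩ + (1/√2)i|1100⟩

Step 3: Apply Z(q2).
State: (1/√2)i|0100⟩ + (1/√2)i|1100⟩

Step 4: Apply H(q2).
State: (1/2)i|0100⟩ + (1/2)i|0110⟩ + (1/2)i|1100⟩ + (1/2)i|1110⟩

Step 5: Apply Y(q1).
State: 1/2|0000⟩ + 1/2|0010⟩ + 1/2|1000⟩ + 1/2|1010⟩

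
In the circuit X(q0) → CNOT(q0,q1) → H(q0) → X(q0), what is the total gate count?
4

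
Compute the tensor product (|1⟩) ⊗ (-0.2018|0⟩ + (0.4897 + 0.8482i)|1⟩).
-0.2018|10⟩ + (0.4897 + 0.8482i)|11⟩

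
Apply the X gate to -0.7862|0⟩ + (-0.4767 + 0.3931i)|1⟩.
(-0.4767 + 0.3931i)|0⟩ - 0.7862|1⟩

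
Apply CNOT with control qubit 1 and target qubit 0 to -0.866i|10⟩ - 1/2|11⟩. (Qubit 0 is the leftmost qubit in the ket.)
-1/2|01⟩ - 0.866i|10⟩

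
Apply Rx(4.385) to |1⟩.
-0.8129i|0⟩ - 0.5824|1⟩

Rx(4.385) = [[cos(θ/2), −i·sin(θ/2)], [−i·sin(θ/2), cos(θ/2)]]; θ = 4.385, cos(θ/2) ≈ -0.582421, sin(θ/2) ≈ 0.812887.
With a = amp(|0⟩) = 0 and b = amp(|1⟩) = 1:
new amp(|0⟩) = (-0.582421)·a + (-0.812887i)·b = -0.8129i
new amp(|1⟩) = (-0.812887i)·a + (-0.582421)·b = -0.5824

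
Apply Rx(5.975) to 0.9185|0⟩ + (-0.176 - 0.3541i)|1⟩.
(-0.962 + 0.02701i)|0⟩ + (0.1739 + 0.2089i)|1⟩

Rx(5.975) = [[cos(θ/2), −i·sin(θ/2)], [−i·sin(θ/2), cos(θ/2)]]; θ = 5.975, cos(θ/2) ≈ -0.988151, sin(θ/2) ≈ 0.153484.
With a = amp(|0⟩) = 0.9185 and b = amp(|1⟩) = (-0.176 - 0.3541i):
new amp(|0⟩) = (-0.988151)·a + (-0.153484i)·b = (-0.962 + 0.02701i)
new amp(|1⟩) = (-0.153484i)·a + (-0.988151)·b = (0.1739 + 0.2089i)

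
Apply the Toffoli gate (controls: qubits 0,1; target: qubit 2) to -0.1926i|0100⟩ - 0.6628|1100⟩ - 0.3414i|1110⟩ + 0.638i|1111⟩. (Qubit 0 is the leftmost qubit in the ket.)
-0.1926i|0100⟩ - 0.3414i|1100⟩ + 0.638i|1101⟩ - 0.6628|1110⟩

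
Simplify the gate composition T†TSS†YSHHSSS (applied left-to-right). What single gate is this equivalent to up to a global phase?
Y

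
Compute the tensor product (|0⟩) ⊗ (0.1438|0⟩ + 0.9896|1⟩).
0.1438|00⟩ + 0.9896|01⟩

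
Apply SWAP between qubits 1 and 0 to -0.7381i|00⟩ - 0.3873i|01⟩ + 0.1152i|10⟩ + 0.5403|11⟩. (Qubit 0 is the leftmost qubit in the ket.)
-0.7381i|00⟩ + 0.1152i|01⟩ - 0.3873i|10⟩ + 0.5403|11⟩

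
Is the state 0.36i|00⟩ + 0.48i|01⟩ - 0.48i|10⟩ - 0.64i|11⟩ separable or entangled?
Separable

Writing the state as a|00⟩ + b|01⟩ + c|10⟩ + d|11⟩, it is a product state iff ad − bc = 0.
Here (a, b, c, d) = (0.36i, 0.48i, -0.48i, -0.64i): ad − bc = (0.36i)(-0.64i) − (0.48i)(-0.48i) = 0, so the state is separable.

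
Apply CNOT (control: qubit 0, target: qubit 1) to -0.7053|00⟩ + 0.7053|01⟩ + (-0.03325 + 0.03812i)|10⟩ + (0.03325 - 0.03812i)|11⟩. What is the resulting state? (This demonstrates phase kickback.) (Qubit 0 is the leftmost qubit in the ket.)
-0.7053|00⟩ + 0.7053|01⟩ + (0.03325 - 0.03812i)|10⟩ + (-0.03325 + 0.03812i)|11⟩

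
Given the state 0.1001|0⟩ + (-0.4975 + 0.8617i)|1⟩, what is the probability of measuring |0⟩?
0.01002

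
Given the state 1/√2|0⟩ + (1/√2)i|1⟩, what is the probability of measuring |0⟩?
1/2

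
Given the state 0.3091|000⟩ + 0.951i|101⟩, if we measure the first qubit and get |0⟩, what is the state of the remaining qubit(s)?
|00⟩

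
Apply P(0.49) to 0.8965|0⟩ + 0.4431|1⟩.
0.8965|0⟩ + (0.391 + 0.2085i)|1⟩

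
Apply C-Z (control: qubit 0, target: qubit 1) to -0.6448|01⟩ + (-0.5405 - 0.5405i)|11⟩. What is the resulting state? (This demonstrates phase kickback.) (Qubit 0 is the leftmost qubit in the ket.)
-0.6448|01⟩ + (0.5405 + 0.5405i)|11⟩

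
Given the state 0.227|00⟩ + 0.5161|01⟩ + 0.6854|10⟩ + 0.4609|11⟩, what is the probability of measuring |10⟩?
0.4698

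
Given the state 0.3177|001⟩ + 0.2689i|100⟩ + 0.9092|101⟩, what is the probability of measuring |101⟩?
0.8266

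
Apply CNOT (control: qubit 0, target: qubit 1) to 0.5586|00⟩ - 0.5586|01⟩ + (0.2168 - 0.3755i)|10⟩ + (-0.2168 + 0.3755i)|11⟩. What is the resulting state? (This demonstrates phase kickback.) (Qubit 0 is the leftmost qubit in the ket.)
0.5586|00⟩ - 0.5586|01⟩ + (-0.2168 + 0.3755i)|10⟩ + (0.2168 - 0.3755i)|11⟩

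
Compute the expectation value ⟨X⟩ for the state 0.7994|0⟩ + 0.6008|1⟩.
0.9606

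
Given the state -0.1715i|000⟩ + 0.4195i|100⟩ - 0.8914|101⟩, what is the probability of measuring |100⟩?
0.176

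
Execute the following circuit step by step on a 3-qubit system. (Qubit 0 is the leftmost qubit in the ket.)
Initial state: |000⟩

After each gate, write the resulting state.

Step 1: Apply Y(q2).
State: i|001⟩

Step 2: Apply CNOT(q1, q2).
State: i|001⟩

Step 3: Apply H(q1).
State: (1/√2)i|001⟩ + (1/√2)i|011⟩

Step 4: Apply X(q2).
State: (1/√2)i|000⟩ + (1/√2)i|010⟩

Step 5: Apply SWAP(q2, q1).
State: (1/√2)i|000⟩ + (1/√2)i|001⟩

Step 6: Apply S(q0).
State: (1/√2)i|000⟩ + (1/√2)i|001⟩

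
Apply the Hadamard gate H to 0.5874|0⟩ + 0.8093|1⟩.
0.9876|0⟩ - 0.1569|1⟩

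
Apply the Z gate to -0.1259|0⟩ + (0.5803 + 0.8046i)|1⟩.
-0.1259|0⟩ + (-0.5803 - 0.8046i)|1⟩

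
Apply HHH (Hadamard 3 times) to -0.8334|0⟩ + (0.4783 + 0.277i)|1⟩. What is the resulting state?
(-0.2511 + 0.1959i)|0⟩ + (-0.9275 - 0.1959i)|1⟩

H² = I, so H^3 = H: a single Hadamard. With (a, b) = (-0.8334, (0.4783 + 0.277i)), H gives ((a + b)/√2, (a − b)/√2) = ((-0.2511 + 0.1959i), (-0.9275 - 0.1959i)).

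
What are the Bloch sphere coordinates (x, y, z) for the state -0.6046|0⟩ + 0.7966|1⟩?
(-0.9632, 0, -0.269)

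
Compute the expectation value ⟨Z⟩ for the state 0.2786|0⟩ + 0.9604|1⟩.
-0.8448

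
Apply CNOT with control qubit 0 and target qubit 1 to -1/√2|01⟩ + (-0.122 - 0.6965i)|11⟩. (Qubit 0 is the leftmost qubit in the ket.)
-1/√2|01⟩ + (-0.122 - 0.6965i)|10⟩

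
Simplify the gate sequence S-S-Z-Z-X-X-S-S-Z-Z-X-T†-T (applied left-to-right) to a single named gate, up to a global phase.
X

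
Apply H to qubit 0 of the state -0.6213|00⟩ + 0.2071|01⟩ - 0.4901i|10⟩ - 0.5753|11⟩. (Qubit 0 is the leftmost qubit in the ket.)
(-0.4393 - 0.3466i)|00⟩ - 0.2604|01⟩ + (-0.4393 + 0.3466i)|10⟩ + 0.5532|11⟩

H on qubit 0 mixes each pair of kets that differ only in qubit 0: amplitudes (a, b) of (|…0…⟩, |…1…⟩) become ((a + b)/√2, (a − b)/√2). Kets absent from the input have amplitude 0.
(|00⟩, |10⟩): (a, b) = (-0.6213, -0.4901i) → ((-0.4393 - 0.3466i), (-0.4393 + 0.3466i))
(|01⟩, |11⟩): (a, b) = (0.2071, -0.5753) → (-0.2604, 0.5532)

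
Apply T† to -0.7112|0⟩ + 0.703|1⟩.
-0.7112|0⟩ + (0.4971 - 0.4971i)|1⟩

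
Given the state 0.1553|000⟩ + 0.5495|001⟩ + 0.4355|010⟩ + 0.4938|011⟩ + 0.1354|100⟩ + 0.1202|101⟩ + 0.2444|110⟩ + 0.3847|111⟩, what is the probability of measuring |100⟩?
0.01833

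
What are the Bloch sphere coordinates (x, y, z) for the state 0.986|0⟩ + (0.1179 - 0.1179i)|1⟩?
(0.2325, -0.2325, 0.9444)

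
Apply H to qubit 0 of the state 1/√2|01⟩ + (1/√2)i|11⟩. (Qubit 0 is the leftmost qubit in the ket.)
(1/2 + (1/2)i)|01⟩ + (1/2 - (1/2)i)|11⟩

H on qubit 0 mixes each pair of kets that differ only in qubit 0: amplitudes (a, b) of (|…0…⟩, |…1…⟩) become ((a + b)/√2, (a − b)/√2). Kets absent from the input have amplitude 0.
(|01⟩, |11⟩): (a, b) = (1/√2, (1/√2)i) → ((1/2 + (1/2)i), (1/2 - (1/2)i))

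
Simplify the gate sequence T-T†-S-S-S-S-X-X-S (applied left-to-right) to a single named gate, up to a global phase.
S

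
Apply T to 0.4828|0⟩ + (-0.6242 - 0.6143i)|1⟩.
0.4828|0⟩ + (-0.007 - 0.8758i)|1⟩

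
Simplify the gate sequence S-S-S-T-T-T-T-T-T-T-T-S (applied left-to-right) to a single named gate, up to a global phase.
I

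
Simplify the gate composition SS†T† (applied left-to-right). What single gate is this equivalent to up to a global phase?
T†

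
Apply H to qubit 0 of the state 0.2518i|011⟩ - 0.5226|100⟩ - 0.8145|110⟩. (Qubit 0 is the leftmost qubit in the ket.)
-0.3695|000⟩ - 0.5759|010⟩ + 0.178i|011⟩ + 0.3695|100⟩ + 0.5759|110⟩ + 0.178i|111⟩

H on qubit 0 mixes each pair of kets that differ only in qubit 0: amplitudes (a, b) of (|…0…⟩, |…1…⟩) become ((a + b)/√2, (a − b)/√2). Kets absent from the input have amplitude 0.
(|000⟩, |100⟩): (a, b) = (0, -0.5226) → (-0.3695, 0.3695)
(|010⟩, |110⟩): (a, b) = (0, -0.8145) → (-0.5759, 0.5759)
(|011⟩, |111⟩): (a, b) = (0.2518i, 0) → (0.178i, 0.178i)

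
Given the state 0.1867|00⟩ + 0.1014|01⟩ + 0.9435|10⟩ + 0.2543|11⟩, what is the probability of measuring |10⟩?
0.8902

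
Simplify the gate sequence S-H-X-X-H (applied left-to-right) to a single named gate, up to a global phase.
S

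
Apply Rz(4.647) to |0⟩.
(-0.6836 - 0.7298i)|0⟩

Rz(4.647) = [[e^(−iθ/2), 0], [0, e^(iθ/2)]] with e^(±iθ/2) = cos(θ/2) ± i·sin(θ/2); θ = 4.647, cos(θ/2) ≈ -0.683615, sin(θ/2) ≈ 0.729843.
With a = amp(|0⟩) = 1 and b = amp(|1⟩) = 0:
new amp(|0⟩) = (-0.683615 - 0.729843i)·a = (-0.6836 - 0.7298i)
new amp(|1⟩) = (-0.683615 + 0.729843i)·b = 0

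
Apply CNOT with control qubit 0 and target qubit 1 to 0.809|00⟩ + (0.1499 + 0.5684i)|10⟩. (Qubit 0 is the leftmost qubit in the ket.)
0.809|00⟩ + (0.1499 + 0.5684i)|11⟩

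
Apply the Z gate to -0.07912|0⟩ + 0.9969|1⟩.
-0.07912|0⟩ - 0.9969|1⟩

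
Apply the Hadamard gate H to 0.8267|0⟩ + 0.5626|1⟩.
0.9824|0⟩ + 0.1867|1⟩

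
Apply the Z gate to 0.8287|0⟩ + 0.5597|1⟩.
0.8287|0⟩ - 0.5597|1⟩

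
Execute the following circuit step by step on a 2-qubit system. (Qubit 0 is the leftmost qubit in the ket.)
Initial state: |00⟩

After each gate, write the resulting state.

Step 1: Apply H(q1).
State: 1/√2|00⟩ + 1/√2|01⟩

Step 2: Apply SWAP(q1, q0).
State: 1/√2|00⟩ + 1/√2|10⟩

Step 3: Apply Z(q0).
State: 1/√2|00⟩ - 1/√2|10⟩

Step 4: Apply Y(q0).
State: (1/√2)i|00⟩ + (1/√2)i|10⟩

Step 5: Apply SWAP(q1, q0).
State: (1/√2)i|00⟩ + (1/√2)i|01⟩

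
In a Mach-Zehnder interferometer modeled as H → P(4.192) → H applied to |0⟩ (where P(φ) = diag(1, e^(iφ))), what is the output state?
(0.2514 - 0.4338i)|0⟩ + (0.7486 + 0.4338i)|1⟩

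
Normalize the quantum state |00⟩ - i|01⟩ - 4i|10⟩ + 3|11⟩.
0.1925|00⟩ - 0.1925i|01⟩ - 0.7698i|10⟩ + 1/√3|11⟩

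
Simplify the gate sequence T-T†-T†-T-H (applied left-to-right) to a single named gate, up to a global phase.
H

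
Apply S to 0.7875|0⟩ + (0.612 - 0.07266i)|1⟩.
0.7875|0⟩ + (0.07266 + 0.612i)|1⟩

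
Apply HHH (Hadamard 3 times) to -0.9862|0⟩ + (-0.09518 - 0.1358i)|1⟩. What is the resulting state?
(-0.7647 - 0.09603i)|0⟩ + (-0.63 + 0.09603i)|1⟩

H² = I, so H^3 = H: a single Hadamard. With (a, b) = (-0.9862, (-0.09518 - 0.1358i)), H gives ((a + b)/√2, (a − b)/√2) = ((-0.7647 - 0.09603i), (-0.63 + 0.09603i)).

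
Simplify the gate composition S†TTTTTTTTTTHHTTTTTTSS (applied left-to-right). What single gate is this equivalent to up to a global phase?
S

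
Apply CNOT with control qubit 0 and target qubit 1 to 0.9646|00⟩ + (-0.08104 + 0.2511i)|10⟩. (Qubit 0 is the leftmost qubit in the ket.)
0.9646|00⟩ + (-0.08104 + 0.2511i)|11⟩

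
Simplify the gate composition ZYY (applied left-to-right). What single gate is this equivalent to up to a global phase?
Z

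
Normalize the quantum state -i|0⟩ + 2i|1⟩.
-(1/√5)i|0⟩ + 0.8944i|1⟩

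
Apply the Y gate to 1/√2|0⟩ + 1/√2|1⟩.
-(1/√2)i|0⟩ + (1/√2)i|1⟩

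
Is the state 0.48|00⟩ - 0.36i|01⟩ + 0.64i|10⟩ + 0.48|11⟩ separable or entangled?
Separable

Writing the state as a|00⟩ + b|01⟩ + c|10⟩ + d|11⟩, it is a product state iff ad − bc = 0.
Here (a, b, c, d) = (0.48, -0.36i, 0.64i, 0.48): ad − bc = (0.48)(0.48) − (-0.36i)(0.64i) = 0, so the state is separable.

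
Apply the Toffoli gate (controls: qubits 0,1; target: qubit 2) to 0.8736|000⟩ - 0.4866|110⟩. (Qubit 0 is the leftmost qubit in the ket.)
0.8736|000⟩ - 0.4866|111⟩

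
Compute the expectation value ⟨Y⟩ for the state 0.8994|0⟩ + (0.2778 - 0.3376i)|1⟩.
-0.6073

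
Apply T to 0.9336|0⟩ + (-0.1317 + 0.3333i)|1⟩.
0.9336|0⟩ + (-0.3288 + 0.1426i)|1⟩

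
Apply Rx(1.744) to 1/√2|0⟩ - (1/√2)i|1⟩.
-0.08649|0⟩ - 0.9963i|1⟩

Rx(1.744) = [[cos(θ/2), −i·sin(θ/2)], [−i·sin(θ/2), cos(θ/2)]]; θ = 1.744, cos(θ/2) ≈ 0.643297, sin(θ/2) ≈ 0.765617.
With a = amp(|0⟩) = 1/√2 and b = amp(|1⟩) = -(1/√2)i:
new amp(|0⟩) = (0.643297)·a + (-0.765617i)·b = -0.08649
new amp(|1⟩) = (-0.765617i)·a + (0.643297)·b = -0.9963i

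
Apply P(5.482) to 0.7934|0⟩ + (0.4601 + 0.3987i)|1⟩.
0.7934|0⟩ + (0.6065 - 0.053i)|1⟩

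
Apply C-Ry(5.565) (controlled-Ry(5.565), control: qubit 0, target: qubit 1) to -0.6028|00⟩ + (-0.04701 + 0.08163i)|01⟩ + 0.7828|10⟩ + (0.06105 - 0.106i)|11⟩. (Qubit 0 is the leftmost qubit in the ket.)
-0.6028|00⟩ + (-0.04701 + 0.08163i)|01⟩ + (-0.7543 + 0.03725i)|10⟩ + (0.2179 + 0.09924i)|11⟩

C-Ry(5.565) leaves the control-|0⟩ kets |00⟩, |01⟩ unchanged and applies Ry(5.565) to qubit 1 on the control-|1⟩ pair (|10⟩, |11⟩).
Ry(5.565) = [[cos(θ/2), −sin(θ/2)], [sin(θ/2), cos(θ/2)]]; θ = 5.565, cos(θ/2) ≈ -0.936216, sin(θ/2) ≈ 0.351425.
With a = amp(|10⟩) = 0.7828 and b = amp(|11⟩) = (0.06105 - 0.106i):
new amp(|10⟩) = (-0.936216)·a + (-0.351425)·b = (-0.7543 + 0.03725i)
new amp(|11⟩) = (0.351425)·a + (-0.936216)·b = (0.2179 + 0.09924i)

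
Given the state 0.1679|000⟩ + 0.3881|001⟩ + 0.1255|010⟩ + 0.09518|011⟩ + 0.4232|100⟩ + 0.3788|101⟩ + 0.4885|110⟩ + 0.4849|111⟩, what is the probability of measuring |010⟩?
0.01575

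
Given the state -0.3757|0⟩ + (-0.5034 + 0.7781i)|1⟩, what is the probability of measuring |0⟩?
0.1412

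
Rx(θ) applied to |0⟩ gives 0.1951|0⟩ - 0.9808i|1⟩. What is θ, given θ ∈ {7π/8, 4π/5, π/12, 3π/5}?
7π/8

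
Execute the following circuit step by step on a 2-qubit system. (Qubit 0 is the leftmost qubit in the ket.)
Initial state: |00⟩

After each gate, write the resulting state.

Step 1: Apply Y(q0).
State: i|10⟩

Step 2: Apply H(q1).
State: (1/√2)i|10⟩ + (1/√2)i|11⟩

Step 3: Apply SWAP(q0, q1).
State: (1/√2)i|01⟩ + (1/√2)i|11⟩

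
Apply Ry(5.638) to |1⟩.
-0.317|0⟩ - 0.9484|1⟩

Ry(5.638) = [[cos(θ/2), −sin(θ/2)], [sin(θ/2), cos(θ/2)]]; θ = 5.638, cos(θ/2) ≈ -0.948417, sin(θ/2) ≈ 0.317027.
With a = amp(|0⟩) = 0 and b = amp(|1⟩) = 1:
new amp(|0⟩) = (-0.948417)·a + (-0.317027)·b = -0.317
new amp(|1⟩) = (0.317027)·a + (-0.948417)·b = -0.9484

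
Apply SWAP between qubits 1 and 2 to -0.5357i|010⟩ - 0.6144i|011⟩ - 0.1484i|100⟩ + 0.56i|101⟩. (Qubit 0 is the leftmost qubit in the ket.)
-0.5357i|001⟩ - 0.6144i|011⟩ - 0.1484i|100⟩ + 0.56i|110⟩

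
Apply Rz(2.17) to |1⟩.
(0.4669 + 0.8843i)|1⟩

Rz(2.17) = [[e^(−iθ/2), 0], [0, e^(iθ/2)]] with e^(±iθ/2) = cos(θ/2) ± i·sin(θ/2); θ = 2.17, cos(θ/2) ≈ 0.466913, sin(θ/2) ≈ 0.884303.
With a = amp(|0⟩) = 0 and b = amp(|1⟩) = 1:
new amp(|0⟩) = (0.466913 - 0.884303i)·a = 0
new amp(|1⟩) = (0.466913 + 0.884303i)·b = (0.4669 + 0.8843i)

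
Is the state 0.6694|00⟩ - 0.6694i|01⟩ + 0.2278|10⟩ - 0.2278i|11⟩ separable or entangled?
Separable

Writing the state as a|00⟩ + b|01⟩ + c|10⟩ + d|11⟩, it is a product state iff ad − bc = 0.
Here (a, b, c, d) = (0.6694, -0.6694i, 0.2278, -0.2278i): ad − bc = (0.6694)(-0.2278i) − (-0.6694i)(0.2278) = 0, so the state is separable.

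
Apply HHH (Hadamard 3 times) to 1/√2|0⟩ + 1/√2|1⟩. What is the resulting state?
|0⟩

H² = I, so H^3 = H: a single Hadamard. With (a, b) = (1/√2, 1/√2), H gives ((a + b)/√2, (a − b)/√2) = (1, 0).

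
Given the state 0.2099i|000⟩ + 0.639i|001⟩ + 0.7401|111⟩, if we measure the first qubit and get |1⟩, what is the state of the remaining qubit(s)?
|11⟩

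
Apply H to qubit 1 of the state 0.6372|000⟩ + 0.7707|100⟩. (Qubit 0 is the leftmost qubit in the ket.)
0.4506|000⟩ + 0.4506|010⟩ + 0.545|100⟩ + 0.545|110⟩

H on qubit 1 mixes each pair of kets that differ only in qubit 1: amplitudes (a, b) of (|…0…⟩, |…1…⟩) become ((a + b)/√2, (a − b)/√2). Kets absent from the input have amplitude 0.
(|000⟩, |010⟩): (a, b) = (0.6372, 0) → (0.4506, 0.4506)
(|100⟩, |110⟩): (a, b) = (0.7707, 0) → (0.545, 0.545)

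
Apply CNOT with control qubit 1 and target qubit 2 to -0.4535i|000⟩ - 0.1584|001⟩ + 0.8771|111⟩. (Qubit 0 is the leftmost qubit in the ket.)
-0.4535i|000⟩ - 0.1584|001⟩ + 0.8771|110⟩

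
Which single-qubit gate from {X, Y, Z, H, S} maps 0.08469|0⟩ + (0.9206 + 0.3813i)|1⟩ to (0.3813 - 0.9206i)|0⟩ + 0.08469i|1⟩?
Y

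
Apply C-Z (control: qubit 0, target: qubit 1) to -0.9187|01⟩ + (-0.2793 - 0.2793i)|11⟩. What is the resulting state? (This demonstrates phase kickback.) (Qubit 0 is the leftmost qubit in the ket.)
-0.9187|01⟩ + (0.2793 + 0.2793i)|11⟩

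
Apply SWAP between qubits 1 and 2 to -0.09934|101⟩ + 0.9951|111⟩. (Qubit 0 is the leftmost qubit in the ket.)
-0.09934|110⟩ + 0.9951|111⟩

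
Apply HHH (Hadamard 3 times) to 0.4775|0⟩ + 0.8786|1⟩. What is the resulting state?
0.9589|0⟩ - 0.2836|1⟩

H² = I, so H^3 = H: a single Hadamard. With (a, b) = (0.4775, 0.8786), H gives ((a + b)/√2, (a − b)/√2) = (0.9589, -0.2836).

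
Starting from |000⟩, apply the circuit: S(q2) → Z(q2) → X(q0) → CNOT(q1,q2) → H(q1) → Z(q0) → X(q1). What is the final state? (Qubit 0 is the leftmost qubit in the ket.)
-1/√2|100⟩ - 1/√2|110⟩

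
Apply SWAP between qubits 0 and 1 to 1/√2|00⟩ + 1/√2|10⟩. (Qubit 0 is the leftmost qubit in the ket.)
1/√2|00⟩ + 1/√2|01⟩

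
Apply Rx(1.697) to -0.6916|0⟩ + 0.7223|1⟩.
(-0.4572 - 0.5419i)|0⟩ + (0.4775 + 0.5189i)|1⟩

Rx(1.697) = [[cos(θ/2), −i·sin(θ/2)], [−i·sin(θ/2), cos(θ/2)]]; θ = 1.697, cos(θ/2) ≈ 0.661109, sin(θ/2) ≈ 0.75029.
With a = amp(|0⟩) = -0.6916 and b = amp(|1⟩) = 0.7223:
new amp(|0⟩) = (0.661109)·a + (-0.75029i)·b = (-0.4572 - 0.5419i)
new amp(|1⟩) = (-0.75029i)·a + (0.661109)·b = (0.4775 + 0.5189i)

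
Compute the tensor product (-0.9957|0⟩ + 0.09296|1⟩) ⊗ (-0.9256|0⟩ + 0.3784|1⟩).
0.9216|00⟩ - 0.3768|01⟩ - 0.08604|10⟩ + 0.03518|11⟩

amp(|b₁b₂…⟩) = product of the factor amplitudes for bits b₁, b₂, …; only kets whose every factor amplitude is nonzero survive.
|00⟩: (-0.9957)(-0.9256) = 0.9216
|01⟩: (-0.9957)(0.3784) = -0.3768
|10⟩: (0.09296)(-0.9256) = -0.08604
|11⟩: (0.09296)(0.3784) = 0.03518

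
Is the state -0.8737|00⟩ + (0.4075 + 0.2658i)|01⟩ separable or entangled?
Separable

Writing the state as a|00⟩ + b|01⟩ + c|10⟩ + d|11⟩, it is a product state iff ad − bc = 0.
Here (a, b, c, d) = (-0.8737, (0.4075 + 0.2658i), 0, 0): ad − bc = (-0.8737)(0) − (0.4075 + 0.2658i)(0) = 0, so the state is separable.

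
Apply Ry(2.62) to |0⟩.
0.2579|0⟩ + 0.9662|1⟩

Ry(2.62) = [[cos(θ/2), −sin(θ/2)], [sin(θ/2), cos(θ/2)]]; θ = 2.62, cos(θ/2) ≈ 0.25785, sin(θ/2) ≈ 0.966185.
With a = amp(|0⟩) = 1 and b = amp(|1⟩) = 0:
new amp(|0⟩) = (0.25785)·a + (-0.966185)·b = 0.2579
new amp(|1⟩) = (0.966185)·a + (0.25785)·b = 0.9662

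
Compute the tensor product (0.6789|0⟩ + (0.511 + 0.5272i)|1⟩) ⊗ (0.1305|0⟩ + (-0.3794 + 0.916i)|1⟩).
0.0886|00⟩ + (-0.2576 + 0.6219i)|01⟩ + (0.06669 + 0.0688i)|10⟩ + (-0.6768 + 0.2681i)|11⟩

amp(|b₁b₂…⟩) = product of the factor amplitudes for bits b₁, b₂, …; only kets whose every factor amplitude is nonzero survive.
|00⟩: (0.6789)(0.1305) = 0.0886
|01⟩: (0.6789)(-0.3794 + 0.916i) = (-0.2576 + 0.6219i)
|10⟩: (0.511 + 0.5272i)(0.1305) = (0.06669 + 0.0688i)
|11⟩: (0.511 + 0.5272i)(-0.3794 + 0.916i) = (-0.6768 + 0.2681i)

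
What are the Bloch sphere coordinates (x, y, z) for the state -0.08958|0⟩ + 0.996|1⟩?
(-0.1784, 0, -0.984)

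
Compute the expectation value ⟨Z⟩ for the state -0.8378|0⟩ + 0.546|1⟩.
0.4038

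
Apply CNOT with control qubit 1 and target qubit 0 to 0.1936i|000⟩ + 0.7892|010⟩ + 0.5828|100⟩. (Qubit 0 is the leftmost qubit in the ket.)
0.1936i|000⟩ + 0.5828|100⟩ + 0.7892|110⟩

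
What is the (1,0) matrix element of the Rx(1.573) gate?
-0.7079i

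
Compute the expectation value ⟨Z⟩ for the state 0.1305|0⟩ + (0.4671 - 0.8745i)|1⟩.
-0.9659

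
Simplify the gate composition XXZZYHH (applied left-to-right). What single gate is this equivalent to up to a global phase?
Y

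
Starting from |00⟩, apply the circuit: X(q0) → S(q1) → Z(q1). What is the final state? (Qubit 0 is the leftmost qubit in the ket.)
|10⟩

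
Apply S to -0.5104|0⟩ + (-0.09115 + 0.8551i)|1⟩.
-0.5104|0⟩ + (-0.8551 - 0.09115i)|1⟩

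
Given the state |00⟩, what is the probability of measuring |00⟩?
1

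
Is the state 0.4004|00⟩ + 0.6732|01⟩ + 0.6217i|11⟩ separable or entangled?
Entangled

Writing the state as a|00⟩ + b|01⟩ + c|10⟩ + d|11⟩, it is a product state iff ad − bc = 0.
Here (a, b, c, d) = (0.4004, 0.6732, 0, 0.6217i): ad − bc = (0.4004)(0.6217i) − (0.6732)(0) = 0.2489i ≠ 0, so the state is entangled.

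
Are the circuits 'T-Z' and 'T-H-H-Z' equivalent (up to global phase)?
Yes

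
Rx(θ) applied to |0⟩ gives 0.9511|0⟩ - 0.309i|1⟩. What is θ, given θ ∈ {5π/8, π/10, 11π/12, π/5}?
π/5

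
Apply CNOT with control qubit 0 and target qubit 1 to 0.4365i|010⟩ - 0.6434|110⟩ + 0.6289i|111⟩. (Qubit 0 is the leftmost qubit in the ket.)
0.4365i|010⟩ - 0.6434|100⟩ + 0.6289i|101⟩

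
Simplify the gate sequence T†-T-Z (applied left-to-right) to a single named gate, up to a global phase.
Z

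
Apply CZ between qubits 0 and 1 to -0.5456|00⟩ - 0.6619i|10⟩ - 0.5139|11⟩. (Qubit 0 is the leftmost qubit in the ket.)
-0.5456|00⟩ - 0.6619i|10⟩ + 0.5139|11⟩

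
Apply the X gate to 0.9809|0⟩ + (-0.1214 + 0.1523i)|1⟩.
(-0.1214 + 0.1523i)|0⟩ + 0.9809|1⟩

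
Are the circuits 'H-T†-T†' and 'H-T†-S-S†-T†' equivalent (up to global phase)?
Yes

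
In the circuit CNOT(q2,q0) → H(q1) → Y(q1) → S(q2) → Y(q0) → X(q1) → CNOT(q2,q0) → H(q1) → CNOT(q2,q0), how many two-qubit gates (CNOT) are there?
3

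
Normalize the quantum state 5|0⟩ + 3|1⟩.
0.8575|0⟩ + 0.5145|1⟩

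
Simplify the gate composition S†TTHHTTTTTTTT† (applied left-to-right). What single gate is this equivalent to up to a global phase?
S†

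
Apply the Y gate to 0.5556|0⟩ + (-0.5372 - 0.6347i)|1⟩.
(-0.6347 + 0.5372i)|0⟩ + 0.5556i|1⟩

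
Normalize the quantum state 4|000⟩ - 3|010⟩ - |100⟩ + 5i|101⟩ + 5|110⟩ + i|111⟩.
0.4558|000⟩ - 0.3419|010⟩ - 0.114|100⟩ + 0.5698i|101⟩ + 0.5698|110⟩ + 0.114i|111⟩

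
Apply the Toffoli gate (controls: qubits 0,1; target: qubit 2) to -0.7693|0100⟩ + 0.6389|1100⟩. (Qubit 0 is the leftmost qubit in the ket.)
-0.7693|0100⟩ + 0.6389|1110⟩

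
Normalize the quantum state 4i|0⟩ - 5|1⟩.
0.6247i|0⟩ - 0.7809|1⟩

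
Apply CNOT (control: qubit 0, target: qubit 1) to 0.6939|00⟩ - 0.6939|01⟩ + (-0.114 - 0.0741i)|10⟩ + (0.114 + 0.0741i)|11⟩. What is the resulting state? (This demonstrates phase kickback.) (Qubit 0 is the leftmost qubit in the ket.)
0.6939|00⟩ - 0.6939|01⟩ + (0.114 + 0.0741i)|10⟩ + (-0.114 - 0.0741i)|11⟩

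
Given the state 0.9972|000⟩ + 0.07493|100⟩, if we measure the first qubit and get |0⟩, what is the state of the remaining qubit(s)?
|00⟩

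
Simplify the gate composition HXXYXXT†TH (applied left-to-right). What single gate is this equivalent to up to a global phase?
Y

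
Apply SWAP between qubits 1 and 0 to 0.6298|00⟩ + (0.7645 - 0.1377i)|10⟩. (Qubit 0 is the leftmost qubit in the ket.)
0.6298|00⟩ + (0.7645 - 0.1377i)|01⟩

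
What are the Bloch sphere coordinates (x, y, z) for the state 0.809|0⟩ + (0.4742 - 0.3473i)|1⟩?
(0.7673, -0.5619, 0.309)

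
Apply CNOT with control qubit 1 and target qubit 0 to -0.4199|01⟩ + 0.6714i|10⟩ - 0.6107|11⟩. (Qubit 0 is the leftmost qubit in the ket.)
-0.6107|01⟩ + 0.6714i|10⟩ - 0.4199|11⟩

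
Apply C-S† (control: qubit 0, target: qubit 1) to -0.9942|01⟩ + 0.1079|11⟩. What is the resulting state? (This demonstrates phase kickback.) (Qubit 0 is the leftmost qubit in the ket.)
-0.9942|01⟩ - 0.1079i|11⟩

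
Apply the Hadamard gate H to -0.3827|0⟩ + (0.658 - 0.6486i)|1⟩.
(0.1947 - 0.4586i)|0⟩ + (-0.7359 + 0.4586i)|1⟩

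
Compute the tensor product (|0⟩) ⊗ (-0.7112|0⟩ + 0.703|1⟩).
-0.7112|00⟩ + 0.703|01⟩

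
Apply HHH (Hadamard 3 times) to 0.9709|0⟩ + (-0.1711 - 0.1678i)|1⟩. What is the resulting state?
(0.5655 - 0.1187i)|0⟩ + (0.8075 + 0.1187i)|1⟩

H² = I, so H^3 = H: a single Hadamard. With (a, b) = (0.9709, (-0.1711 - 0.1678i)), H gives ((a + b)/√2, (a − b)/√2) = ((0.5655 - 0.1187i), (0.8075 + 0.1187i)).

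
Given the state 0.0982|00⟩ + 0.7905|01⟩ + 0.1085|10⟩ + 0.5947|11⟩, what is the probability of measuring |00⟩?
0.009643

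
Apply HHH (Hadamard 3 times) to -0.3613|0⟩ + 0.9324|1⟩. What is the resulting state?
0.4038|0⟩ - 0.9148|1⟩

H² = I, so H^3 = H: a single Hadamard. With (a, b) = (-0.3613, 0.9324), H gives ((a + b)/√2, (a − b)/√2) = (0.4038, -0.9148).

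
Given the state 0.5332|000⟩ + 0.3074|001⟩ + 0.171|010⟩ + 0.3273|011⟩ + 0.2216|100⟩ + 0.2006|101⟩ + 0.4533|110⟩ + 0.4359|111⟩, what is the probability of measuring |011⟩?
0.1071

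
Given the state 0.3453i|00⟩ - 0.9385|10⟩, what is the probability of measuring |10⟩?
0.8808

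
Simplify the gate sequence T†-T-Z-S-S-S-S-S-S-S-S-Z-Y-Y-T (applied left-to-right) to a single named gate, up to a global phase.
T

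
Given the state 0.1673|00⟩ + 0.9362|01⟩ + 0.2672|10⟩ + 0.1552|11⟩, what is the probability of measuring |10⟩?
0.0714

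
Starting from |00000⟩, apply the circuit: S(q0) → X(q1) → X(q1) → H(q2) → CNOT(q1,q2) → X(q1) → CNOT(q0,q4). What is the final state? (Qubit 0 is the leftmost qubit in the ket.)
1/√2|01000⟩ + 1/√2|01100⟩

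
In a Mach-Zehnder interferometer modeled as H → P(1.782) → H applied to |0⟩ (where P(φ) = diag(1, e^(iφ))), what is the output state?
(0.3952 + 0.4889i)|0⟩ + (0.6048 - 0.4889i)|1⟩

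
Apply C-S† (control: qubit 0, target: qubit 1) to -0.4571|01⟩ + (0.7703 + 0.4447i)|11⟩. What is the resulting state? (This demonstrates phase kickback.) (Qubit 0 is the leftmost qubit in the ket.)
-0.4571|01⟩ + (0.4447 - 0.7703i)|11⟩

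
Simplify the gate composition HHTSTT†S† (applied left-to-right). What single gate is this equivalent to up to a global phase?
T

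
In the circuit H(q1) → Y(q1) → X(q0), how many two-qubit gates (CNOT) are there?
0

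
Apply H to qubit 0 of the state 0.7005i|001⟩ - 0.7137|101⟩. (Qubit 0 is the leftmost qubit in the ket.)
(-0.5047 + 0.4953i)|001⟩ + (0.5047 + 0.4953i)|101⟩

H on qubit 0 mixes each pair of kets that differ only in qubit 0: amplitudes (a, b) of (|…0…⟩, |…1…⟩) become ((a + b)/√2, (a − b)/√2). Kets absent from the input have amplitude 0.
(|001⟩, |101⟩): (a, b) = (0.7005i, -0.7137) → ((-0.5047 + 0.4953i), (0.5047 + 0.4953i))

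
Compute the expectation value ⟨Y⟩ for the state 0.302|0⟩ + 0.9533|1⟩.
0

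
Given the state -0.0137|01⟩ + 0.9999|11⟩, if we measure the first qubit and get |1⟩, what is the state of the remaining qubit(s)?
|1⟩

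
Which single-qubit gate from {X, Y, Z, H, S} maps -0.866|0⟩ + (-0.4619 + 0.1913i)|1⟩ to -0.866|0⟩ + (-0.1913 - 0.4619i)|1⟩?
S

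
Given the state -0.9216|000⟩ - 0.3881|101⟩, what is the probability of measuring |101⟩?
0.1506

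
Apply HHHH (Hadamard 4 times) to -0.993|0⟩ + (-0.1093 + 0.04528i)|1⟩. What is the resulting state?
-0.993|0⟩ + (-0.1093 + 0.04528i)|1⟩

H² = I, so an even number of Hadamards cancels: H^4 = I and the state is unchanged.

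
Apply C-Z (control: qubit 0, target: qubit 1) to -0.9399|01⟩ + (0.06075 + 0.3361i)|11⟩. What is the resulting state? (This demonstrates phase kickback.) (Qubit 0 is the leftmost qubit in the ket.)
-0.9399|01⟩ + (-0.06075 - 0.3361i)|11⟩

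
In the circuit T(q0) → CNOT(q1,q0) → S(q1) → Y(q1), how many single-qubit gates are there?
3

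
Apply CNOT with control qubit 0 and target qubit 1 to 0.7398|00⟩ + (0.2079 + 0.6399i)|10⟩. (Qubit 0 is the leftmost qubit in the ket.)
0.7398|00⟩ + (0.2079 + 0.6399i)|11⟩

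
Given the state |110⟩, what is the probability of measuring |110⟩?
1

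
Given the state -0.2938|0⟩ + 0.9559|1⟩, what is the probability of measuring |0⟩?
0.08632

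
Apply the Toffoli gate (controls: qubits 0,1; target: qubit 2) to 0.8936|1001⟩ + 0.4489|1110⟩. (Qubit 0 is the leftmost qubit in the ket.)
0.8936|1001⟩ + 0.4489|1100⟩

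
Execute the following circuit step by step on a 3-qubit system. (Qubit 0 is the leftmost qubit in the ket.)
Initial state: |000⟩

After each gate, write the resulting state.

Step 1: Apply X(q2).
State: |001⟩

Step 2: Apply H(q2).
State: 1/√2|000⟩ - 1/√2|001⟩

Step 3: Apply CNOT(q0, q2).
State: 1/√2|000⟩ - 1/√2|001⟩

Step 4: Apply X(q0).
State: 1/√2|100⟩ - 1/√2|101⟩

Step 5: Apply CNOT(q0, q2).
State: -1/√2|100⟩ + 1/√2|101⟩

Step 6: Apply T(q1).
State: -1/√2|100⟩ + 1/√2|101⟩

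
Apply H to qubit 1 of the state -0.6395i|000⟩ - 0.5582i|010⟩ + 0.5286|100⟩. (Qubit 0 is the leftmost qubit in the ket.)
-0.8469i|000⟩ - 0.05749i|010⟩ + 0.3738|100⟩ + 0.3738|110⟩

H on qubit 1 mixes each pair of kets that differ only in qubit 1: amplitudes (a, b) of (|…0…⟩, |…1…⟩) become ((a + b)/√2, (a − b)/√2). Kets absent from the input have amplitude 0.
(|000⟩, |010⟩): (a, b) = (-0.6395i, -0.5582i) → (-0.8469i, -0.05749i)
(|100⟩, |110⟩): (a, b) = (0.5286, 0) → (0.3738, 0.3738)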